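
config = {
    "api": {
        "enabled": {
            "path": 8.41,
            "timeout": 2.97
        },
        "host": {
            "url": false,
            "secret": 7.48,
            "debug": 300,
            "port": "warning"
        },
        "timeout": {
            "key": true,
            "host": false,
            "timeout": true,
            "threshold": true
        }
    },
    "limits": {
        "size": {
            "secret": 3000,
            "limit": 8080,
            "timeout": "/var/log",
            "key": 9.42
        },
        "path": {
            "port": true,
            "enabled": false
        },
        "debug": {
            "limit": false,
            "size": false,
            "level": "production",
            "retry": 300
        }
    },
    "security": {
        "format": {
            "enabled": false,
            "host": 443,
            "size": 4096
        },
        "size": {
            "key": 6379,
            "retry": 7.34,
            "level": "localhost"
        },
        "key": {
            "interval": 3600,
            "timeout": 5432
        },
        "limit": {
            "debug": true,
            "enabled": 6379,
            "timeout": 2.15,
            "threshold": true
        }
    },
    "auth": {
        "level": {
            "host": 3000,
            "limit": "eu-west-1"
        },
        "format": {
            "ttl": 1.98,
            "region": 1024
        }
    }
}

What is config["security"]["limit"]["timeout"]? 2.15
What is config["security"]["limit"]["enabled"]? 6379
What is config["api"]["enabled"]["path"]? 8.41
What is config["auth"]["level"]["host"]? 3000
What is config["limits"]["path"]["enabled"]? False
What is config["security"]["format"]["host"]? 443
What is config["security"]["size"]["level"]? "localhost"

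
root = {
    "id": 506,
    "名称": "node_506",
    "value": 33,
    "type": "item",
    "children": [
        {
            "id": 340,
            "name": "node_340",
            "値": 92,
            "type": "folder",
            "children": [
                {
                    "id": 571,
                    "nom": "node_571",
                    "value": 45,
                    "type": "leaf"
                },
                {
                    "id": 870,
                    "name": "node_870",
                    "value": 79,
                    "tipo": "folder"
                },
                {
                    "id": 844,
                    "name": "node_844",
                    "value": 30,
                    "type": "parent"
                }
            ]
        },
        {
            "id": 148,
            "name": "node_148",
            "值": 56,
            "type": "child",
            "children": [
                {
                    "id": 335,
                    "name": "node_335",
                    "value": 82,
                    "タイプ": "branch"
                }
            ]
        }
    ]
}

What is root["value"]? 33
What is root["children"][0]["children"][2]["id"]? 844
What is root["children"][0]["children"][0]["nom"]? "node_571"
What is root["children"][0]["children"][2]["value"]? 30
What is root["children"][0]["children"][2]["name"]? "node_844"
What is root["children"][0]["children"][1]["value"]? 79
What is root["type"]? "item"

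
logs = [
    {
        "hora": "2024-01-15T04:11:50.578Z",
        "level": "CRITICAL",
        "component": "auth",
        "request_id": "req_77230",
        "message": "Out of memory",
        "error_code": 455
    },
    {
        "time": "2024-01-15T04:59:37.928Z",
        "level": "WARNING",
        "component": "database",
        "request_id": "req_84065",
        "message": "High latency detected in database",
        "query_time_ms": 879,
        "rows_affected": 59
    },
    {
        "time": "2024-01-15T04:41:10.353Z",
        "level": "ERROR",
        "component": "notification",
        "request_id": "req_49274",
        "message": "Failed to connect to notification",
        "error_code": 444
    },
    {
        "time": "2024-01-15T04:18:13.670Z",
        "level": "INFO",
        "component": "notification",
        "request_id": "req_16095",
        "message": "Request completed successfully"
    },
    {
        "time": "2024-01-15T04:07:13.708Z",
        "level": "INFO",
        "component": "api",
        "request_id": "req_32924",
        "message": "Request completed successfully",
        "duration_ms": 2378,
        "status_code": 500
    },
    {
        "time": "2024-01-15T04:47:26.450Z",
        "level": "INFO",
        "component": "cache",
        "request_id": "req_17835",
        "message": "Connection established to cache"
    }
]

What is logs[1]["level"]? "WARNING"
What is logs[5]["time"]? "2024-01-15T04:47:26.450Z"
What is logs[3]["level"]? "INFO"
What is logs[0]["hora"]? "2024-01-15T04:11:50.578Z"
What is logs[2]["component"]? "notification"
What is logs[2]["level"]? "ERROR"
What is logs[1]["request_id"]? "req_84065"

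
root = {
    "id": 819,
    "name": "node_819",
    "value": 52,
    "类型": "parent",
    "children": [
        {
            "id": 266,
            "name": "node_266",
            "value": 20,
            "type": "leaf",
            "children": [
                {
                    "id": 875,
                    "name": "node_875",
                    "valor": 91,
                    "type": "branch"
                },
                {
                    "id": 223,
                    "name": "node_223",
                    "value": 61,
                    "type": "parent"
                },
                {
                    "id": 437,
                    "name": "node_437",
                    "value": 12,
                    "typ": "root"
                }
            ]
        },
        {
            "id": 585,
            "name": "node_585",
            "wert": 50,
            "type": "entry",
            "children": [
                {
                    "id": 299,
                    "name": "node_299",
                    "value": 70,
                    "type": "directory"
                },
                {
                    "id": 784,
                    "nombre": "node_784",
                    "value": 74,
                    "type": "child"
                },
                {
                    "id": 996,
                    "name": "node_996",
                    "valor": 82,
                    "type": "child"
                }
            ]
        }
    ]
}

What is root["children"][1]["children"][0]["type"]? "directory"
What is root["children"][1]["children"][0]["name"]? "node_299"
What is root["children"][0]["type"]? "leaf"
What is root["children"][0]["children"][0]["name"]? "node_875"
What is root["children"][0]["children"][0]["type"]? "branch"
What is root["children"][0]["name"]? "node_266"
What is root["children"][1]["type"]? "entry"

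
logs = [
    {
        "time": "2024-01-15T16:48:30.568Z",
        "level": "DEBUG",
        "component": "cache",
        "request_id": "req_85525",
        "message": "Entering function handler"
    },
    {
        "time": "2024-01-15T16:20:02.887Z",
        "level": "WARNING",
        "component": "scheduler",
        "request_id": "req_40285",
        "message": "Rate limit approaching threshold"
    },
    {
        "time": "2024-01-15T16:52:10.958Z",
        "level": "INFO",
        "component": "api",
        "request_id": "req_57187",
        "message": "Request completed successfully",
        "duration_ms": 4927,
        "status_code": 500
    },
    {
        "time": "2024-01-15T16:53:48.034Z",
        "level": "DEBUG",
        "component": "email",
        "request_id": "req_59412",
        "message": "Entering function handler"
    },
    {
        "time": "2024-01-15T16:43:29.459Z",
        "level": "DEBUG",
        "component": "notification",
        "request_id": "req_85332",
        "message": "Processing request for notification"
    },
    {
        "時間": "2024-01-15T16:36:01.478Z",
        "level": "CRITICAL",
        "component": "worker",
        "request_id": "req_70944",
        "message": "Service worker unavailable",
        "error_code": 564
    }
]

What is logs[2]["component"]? "api"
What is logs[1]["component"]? "scheduler"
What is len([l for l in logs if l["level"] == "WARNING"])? 1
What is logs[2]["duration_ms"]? 4927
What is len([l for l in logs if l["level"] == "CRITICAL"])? 1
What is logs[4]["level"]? "DEBUG"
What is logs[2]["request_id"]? "req_57187"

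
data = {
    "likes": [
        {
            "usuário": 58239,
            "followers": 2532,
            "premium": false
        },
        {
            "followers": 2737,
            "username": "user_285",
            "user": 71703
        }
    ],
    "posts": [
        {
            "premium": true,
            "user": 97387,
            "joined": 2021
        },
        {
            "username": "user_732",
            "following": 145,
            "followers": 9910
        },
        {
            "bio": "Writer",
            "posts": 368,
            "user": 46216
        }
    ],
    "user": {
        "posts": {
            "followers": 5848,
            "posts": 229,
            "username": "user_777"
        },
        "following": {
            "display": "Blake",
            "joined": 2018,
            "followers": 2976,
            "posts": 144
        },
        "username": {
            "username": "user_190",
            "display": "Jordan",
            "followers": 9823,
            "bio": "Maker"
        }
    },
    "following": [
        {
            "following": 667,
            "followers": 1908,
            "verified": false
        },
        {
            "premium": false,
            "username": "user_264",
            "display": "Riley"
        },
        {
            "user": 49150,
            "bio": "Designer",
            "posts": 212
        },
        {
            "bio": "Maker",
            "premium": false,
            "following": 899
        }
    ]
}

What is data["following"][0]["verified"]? False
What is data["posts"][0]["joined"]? 2021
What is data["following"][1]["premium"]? False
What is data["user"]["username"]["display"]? "Jordan"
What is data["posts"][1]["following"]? 145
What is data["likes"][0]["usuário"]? 58239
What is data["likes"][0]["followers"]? 2532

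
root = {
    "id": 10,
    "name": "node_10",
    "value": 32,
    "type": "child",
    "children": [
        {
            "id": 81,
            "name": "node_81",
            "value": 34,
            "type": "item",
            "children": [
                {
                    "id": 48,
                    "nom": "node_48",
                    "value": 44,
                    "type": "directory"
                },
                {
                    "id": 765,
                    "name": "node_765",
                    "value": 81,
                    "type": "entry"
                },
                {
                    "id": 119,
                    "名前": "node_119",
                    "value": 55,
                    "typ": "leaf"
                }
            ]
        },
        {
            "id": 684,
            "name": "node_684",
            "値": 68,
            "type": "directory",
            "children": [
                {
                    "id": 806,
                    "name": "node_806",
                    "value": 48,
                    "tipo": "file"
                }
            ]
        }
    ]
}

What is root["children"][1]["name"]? "node_684"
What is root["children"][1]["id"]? 684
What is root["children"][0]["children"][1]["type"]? "entry"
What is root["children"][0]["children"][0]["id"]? 48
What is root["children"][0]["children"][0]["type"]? "directory"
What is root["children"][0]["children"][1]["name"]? "node_765"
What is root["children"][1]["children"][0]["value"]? 48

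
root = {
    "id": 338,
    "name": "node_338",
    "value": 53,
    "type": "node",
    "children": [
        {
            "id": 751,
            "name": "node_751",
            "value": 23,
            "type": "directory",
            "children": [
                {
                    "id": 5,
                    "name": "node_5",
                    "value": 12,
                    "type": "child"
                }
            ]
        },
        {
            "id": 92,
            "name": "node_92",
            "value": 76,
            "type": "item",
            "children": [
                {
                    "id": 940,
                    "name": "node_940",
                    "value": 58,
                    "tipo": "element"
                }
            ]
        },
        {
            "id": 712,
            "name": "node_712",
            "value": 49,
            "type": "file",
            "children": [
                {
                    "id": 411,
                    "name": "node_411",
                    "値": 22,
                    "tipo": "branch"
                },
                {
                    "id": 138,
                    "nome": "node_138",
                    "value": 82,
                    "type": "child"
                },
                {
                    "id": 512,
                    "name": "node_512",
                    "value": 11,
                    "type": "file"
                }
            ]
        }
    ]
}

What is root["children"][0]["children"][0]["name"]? "node_5"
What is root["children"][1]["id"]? 92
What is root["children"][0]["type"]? "directory"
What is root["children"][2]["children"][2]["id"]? 512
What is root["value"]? 53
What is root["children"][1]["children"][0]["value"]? 58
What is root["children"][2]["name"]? "node_712"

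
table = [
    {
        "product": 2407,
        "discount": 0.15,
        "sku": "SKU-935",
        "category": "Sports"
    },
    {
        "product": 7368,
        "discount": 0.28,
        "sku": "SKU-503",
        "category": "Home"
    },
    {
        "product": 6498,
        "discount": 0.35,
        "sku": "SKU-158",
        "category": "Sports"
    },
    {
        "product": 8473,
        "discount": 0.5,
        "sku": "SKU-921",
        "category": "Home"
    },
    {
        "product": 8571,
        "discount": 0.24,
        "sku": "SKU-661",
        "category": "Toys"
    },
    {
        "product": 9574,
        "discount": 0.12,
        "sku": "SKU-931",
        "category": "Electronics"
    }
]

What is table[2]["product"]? 6498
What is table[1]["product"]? 7368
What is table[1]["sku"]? "SKU-503"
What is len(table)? 6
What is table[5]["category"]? "Electronics"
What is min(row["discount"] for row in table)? 0.12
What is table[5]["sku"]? "SKU-931"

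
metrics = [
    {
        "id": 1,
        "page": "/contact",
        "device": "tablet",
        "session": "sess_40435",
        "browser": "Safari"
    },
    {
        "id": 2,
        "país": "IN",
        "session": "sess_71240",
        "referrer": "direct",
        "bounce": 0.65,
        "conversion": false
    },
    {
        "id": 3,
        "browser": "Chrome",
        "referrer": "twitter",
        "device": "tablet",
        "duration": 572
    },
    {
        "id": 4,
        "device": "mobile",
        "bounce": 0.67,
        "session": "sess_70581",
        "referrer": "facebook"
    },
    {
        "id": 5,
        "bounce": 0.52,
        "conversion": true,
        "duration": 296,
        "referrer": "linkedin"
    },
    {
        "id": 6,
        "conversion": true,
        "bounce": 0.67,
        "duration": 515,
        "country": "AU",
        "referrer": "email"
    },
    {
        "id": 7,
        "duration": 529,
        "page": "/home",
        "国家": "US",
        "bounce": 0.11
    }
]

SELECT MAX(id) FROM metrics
7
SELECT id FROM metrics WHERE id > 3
[4, 5, 6, 7]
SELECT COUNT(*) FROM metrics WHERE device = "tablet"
2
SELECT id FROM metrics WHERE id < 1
[]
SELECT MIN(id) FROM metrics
1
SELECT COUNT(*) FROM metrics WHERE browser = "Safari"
1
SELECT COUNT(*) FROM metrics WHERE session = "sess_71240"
1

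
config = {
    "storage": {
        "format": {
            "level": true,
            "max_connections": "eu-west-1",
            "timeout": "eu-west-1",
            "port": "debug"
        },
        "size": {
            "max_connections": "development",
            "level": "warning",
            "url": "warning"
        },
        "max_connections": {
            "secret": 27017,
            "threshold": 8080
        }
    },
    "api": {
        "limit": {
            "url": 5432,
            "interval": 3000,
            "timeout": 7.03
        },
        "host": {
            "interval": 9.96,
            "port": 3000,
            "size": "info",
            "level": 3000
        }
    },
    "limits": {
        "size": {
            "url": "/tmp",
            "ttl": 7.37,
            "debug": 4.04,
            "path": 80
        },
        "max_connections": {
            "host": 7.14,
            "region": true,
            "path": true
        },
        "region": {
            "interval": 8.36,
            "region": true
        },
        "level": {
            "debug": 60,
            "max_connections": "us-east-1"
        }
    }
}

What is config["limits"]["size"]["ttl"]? 7.37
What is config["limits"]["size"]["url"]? "/tmp"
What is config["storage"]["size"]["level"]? "warning"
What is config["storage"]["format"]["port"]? "debug"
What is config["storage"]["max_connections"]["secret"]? 27017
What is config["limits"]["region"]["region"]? True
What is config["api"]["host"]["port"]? 3000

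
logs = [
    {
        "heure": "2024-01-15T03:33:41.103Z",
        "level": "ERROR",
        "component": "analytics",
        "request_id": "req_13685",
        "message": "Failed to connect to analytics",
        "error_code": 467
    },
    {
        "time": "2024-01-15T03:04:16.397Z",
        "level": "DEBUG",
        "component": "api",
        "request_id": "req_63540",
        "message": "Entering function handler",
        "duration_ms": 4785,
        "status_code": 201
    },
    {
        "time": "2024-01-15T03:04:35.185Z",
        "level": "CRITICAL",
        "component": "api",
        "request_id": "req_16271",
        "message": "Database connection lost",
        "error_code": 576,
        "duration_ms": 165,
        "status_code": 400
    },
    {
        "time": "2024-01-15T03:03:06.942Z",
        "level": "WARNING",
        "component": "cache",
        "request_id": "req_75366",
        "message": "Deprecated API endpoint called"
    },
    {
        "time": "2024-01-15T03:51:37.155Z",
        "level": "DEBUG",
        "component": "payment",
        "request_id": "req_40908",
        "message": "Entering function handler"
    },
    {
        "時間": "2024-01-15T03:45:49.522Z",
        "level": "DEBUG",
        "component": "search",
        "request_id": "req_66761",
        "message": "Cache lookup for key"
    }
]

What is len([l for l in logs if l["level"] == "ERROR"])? 1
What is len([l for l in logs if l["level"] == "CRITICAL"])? 1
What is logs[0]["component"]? "analytics"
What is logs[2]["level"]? "CRITICAL"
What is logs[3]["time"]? "2024-01-15T03:03:06.942Z"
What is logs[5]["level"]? "DEBUG"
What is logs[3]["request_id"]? "req_75366"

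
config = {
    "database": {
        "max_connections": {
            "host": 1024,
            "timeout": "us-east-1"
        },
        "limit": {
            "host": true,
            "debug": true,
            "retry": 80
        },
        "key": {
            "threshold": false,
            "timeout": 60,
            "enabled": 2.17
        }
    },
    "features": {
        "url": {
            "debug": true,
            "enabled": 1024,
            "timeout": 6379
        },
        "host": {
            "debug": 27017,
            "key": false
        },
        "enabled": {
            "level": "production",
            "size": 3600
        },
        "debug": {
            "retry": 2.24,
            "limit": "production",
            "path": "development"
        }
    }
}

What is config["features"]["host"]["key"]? False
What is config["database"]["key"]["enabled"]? 2.17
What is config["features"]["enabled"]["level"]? "production"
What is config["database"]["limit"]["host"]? True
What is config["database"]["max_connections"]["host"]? 1024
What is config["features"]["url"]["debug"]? True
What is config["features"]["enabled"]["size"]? 3600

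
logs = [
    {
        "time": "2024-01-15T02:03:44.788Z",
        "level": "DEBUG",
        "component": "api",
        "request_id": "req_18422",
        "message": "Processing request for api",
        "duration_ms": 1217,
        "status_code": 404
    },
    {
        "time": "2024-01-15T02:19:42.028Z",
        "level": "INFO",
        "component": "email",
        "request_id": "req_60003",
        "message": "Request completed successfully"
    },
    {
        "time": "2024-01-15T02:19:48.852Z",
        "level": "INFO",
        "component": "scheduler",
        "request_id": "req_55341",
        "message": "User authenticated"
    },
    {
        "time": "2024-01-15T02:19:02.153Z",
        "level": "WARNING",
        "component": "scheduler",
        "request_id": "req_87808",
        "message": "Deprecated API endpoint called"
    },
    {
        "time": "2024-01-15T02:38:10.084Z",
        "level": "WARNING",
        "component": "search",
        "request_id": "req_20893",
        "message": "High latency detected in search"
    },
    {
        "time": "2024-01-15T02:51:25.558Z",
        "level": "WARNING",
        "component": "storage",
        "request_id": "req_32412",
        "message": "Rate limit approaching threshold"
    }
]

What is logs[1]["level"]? "INFO"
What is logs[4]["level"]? "WARNING"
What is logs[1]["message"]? "Request completed successfully"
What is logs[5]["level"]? "WARNING"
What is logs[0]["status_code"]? 404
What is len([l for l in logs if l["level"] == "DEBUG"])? 1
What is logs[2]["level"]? "INFO"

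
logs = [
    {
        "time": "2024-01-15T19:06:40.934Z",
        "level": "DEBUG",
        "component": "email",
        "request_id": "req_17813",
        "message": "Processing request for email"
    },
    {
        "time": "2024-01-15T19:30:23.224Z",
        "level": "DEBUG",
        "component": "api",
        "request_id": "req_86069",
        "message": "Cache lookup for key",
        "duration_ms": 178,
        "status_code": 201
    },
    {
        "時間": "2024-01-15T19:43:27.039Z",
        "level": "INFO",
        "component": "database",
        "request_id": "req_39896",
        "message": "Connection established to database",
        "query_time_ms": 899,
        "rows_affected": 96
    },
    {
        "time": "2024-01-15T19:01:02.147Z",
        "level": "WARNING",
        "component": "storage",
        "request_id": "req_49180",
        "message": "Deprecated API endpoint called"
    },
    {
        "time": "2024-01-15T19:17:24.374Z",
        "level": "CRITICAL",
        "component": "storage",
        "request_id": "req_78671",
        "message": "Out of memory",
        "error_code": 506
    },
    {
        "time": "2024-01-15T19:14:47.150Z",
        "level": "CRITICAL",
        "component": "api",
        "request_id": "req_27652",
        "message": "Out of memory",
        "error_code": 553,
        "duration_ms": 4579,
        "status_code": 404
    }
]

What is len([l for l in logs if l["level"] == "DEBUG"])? 2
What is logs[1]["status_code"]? 201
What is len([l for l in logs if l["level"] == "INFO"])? 1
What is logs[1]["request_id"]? "req_86069"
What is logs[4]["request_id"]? "req_78671"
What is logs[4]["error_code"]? 506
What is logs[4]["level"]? "CRITICAL"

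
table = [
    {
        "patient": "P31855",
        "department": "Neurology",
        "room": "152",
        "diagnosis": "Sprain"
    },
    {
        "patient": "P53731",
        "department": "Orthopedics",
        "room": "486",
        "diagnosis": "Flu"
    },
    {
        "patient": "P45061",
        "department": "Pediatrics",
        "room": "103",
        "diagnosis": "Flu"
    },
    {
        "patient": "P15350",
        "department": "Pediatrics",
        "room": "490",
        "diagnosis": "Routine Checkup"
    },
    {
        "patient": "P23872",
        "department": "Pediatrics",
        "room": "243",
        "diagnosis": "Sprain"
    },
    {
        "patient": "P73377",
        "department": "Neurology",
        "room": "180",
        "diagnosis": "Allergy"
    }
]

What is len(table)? 6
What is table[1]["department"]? "Orthopedics"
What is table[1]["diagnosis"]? "Flu"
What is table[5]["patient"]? "P73377"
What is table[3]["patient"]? "P15350"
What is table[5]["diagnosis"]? "Allergy"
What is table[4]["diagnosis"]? "Sprain"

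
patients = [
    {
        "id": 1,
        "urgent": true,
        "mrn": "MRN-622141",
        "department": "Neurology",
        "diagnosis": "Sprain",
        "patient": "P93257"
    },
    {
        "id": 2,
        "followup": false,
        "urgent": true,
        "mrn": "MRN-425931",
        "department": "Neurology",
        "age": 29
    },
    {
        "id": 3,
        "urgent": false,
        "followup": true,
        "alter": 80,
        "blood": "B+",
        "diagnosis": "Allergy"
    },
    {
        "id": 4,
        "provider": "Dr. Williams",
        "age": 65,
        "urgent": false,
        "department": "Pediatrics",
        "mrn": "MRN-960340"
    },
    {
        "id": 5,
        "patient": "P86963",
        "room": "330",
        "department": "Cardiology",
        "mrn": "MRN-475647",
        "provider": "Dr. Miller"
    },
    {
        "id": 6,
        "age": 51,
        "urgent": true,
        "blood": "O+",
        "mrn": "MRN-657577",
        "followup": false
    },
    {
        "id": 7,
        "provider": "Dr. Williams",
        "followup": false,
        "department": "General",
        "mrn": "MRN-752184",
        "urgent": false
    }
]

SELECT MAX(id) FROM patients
7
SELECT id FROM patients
[1, 2, 3, 4, 5, 6, 7]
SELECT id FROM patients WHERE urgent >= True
[1, 2, 6]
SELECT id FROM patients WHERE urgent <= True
[1, 2, 3, 4, 6, 7]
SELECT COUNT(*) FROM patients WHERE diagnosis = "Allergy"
1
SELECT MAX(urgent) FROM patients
True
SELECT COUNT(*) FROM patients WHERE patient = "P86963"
1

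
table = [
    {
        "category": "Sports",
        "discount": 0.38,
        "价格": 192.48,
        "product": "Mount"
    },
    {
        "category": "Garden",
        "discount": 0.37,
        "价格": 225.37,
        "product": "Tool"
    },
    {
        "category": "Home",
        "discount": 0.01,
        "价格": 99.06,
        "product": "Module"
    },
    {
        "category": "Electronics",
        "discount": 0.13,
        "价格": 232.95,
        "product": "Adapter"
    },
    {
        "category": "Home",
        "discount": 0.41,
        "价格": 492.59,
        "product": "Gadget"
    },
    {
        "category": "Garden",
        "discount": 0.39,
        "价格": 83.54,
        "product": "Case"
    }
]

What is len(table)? 6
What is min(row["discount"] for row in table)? 0.01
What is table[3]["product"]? "Adapter"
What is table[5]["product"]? "Case"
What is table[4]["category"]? "Home"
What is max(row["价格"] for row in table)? 492.59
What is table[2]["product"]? "Module"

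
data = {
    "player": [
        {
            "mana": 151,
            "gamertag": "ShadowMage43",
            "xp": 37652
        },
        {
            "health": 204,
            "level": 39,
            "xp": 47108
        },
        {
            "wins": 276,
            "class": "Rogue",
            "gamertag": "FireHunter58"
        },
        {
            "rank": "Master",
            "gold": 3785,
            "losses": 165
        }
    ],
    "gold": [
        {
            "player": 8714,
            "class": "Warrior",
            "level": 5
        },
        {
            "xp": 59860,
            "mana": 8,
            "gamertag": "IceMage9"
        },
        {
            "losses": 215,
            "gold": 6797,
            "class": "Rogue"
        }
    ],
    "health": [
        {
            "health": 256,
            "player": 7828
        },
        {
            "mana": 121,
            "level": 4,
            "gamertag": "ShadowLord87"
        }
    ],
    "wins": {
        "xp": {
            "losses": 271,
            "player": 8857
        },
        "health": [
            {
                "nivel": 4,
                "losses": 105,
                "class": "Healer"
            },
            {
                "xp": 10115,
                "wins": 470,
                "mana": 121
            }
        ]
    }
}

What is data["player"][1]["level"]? 39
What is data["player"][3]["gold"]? 3785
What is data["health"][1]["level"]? 4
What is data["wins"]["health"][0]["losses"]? 105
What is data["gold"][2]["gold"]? 6797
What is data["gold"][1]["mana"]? 8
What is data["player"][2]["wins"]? 276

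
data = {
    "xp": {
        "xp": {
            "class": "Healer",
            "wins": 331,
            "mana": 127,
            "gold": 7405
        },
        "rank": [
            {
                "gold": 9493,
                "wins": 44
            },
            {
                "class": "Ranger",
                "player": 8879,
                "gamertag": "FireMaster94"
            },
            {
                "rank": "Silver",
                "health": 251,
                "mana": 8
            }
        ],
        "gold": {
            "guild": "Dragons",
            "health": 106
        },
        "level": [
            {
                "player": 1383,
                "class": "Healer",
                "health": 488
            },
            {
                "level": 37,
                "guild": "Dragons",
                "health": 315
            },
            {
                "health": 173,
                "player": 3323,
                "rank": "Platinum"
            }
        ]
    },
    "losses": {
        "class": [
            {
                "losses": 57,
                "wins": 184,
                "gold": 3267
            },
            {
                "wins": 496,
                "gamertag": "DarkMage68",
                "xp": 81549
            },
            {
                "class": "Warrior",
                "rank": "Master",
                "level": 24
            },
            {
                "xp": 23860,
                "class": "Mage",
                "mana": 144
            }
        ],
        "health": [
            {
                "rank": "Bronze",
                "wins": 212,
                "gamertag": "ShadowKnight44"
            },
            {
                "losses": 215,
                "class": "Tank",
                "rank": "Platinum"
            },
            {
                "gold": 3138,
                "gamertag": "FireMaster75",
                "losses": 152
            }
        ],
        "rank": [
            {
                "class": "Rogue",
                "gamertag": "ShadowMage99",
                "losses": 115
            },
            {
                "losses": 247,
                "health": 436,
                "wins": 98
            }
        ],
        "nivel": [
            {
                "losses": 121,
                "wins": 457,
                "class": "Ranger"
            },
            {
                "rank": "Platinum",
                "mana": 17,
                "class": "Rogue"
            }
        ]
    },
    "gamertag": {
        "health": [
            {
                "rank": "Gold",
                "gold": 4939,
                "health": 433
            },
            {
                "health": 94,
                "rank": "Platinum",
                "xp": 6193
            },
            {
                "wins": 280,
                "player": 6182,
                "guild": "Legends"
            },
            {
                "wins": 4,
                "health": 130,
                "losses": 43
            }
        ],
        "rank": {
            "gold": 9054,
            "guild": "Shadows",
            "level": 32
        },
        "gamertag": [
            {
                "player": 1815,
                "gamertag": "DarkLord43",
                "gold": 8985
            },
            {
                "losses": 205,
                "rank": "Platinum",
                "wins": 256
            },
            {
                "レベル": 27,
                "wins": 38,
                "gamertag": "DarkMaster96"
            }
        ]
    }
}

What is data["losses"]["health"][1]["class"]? "Tank"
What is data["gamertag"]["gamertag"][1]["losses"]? 205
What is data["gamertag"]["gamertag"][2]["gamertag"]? "DarkMaster96"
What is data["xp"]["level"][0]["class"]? "Healer"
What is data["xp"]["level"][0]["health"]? 488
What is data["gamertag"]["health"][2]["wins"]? 280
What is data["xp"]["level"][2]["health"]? 173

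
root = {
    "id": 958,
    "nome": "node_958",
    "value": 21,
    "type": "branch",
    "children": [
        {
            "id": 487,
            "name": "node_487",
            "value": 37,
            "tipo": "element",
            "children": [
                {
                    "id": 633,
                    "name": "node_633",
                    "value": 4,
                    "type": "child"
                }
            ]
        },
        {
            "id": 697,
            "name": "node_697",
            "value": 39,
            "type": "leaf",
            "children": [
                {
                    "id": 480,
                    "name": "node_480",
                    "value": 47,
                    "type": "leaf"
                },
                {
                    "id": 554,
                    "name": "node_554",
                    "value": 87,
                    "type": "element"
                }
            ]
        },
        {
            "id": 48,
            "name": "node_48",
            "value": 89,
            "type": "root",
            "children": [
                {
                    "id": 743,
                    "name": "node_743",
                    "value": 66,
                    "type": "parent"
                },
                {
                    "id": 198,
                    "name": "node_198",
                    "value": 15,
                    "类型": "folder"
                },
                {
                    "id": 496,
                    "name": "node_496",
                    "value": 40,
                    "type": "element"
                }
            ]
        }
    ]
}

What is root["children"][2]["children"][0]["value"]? 66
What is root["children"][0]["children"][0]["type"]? "child"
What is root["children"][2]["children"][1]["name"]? "node_198"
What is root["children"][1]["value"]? 39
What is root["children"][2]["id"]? 48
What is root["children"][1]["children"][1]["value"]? 87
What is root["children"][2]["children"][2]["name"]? "node_496"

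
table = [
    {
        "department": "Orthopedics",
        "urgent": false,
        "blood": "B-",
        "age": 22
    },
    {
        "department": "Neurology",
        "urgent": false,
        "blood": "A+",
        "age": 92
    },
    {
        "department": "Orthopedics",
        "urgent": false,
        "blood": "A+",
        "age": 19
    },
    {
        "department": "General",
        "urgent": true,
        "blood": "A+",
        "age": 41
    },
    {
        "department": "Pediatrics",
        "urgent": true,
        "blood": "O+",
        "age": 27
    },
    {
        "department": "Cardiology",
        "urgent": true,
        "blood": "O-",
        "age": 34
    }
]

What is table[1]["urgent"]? False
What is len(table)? 6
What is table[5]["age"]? 34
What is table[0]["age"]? 22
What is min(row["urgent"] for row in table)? False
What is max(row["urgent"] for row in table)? True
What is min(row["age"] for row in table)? 19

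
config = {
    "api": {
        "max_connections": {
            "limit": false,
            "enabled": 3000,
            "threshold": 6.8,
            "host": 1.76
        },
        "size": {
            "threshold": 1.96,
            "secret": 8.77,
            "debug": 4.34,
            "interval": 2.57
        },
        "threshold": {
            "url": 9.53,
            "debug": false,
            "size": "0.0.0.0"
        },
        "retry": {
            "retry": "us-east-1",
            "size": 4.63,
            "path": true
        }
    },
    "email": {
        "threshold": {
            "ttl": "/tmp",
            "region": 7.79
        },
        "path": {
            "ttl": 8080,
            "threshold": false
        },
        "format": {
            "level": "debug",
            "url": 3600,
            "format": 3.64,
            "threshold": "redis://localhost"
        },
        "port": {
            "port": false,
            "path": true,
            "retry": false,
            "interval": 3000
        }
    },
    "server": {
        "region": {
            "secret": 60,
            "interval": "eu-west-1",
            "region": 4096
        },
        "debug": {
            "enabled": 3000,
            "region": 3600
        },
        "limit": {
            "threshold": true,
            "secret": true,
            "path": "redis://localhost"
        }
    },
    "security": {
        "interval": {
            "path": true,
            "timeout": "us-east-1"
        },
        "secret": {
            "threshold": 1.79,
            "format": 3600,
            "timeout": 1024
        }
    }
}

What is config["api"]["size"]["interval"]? 2.57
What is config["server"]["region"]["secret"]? 60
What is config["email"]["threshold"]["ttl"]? "/tmp"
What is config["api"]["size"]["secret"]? 8.77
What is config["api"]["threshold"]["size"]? "0.0.0.0"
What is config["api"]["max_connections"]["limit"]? False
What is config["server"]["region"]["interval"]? "eu-west-1"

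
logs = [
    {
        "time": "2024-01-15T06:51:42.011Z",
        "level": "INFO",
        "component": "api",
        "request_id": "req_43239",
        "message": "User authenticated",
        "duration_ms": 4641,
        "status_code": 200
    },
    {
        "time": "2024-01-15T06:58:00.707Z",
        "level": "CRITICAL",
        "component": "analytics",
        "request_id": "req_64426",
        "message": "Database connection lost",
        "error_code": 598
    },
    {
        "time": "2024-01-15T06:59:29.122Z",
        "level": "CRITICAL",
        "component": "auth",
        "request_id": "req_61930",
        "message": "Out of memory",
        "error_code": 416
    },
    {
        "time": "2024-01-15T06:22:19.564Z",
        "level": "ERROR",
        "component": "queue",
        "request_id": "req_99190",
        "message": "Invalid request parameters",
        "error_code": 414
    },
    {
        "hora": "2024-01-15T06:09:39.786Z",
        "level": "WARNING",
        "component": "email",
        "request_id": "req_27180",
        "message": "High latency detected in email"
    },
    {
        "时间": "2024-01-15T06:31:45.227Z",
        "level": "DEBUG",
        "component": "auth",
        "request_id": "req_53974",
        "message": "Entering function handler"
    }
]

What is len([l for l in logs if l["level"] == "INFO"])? 1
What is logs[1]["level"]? "CRITICAL"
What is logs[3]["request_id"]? "req_99190"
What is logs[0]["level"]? "INFO"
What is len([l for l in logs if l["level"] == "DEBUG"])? 1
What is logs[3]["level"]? "ERROR"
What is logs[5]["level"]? "DEBUG"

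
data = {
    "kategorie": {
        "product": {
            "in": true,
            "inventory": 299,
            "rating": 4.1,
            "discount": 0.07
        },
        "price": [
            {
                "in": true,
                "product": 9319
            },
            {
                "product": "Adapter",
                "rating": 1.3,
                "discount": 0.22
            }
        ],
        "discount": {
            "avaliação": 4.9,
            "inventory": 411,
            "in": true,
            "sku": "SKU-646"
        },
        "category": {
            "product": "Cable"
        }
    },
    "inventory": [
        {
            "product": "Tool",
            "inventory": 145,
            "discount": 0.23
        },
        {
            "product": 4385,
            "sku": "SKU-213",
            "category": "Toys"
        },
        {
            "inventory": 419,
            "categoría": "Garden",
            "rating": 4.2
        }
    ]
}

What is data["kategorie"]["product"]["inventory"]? 299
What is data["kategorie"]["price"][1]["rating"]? 1.3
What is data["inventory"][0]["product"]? "Tool"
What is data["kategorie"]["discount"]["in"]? True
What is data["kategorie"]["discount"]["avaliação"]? 4.9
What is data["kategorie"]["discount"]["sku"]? "SKU-646"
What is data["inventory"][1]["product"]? 4385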